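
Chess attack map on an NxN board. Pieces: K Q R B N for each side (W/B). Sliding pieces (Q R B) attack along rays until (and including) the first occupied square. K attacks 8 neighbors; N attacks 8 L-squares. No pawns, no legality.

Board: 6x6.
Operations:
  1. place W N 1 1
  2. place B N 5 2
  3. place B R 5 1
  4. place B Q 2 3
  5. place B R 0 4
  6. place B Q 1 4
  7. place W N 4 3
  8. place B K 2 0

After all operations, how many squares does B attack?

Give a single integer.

Answer: 31

Derivation:
Op 1: place WN@(1,1)
Op 2: place BN@(5,2)
Op 3: place BR@(5,1)
Op 4: place BQ@(2,3)
Op 5: place BR@(0,4)
Op 6: place BQ@(1,4)
Op 7: place WN@(4,3)
Op 8: place BK@(2,0)
Per-piece attacks for B:
  BR@(0,4): attacks (0,5) (0,3) (0,2) (0,1) (0,0) (1,4) [ray(1,0) blocked at (1,4)]
  BQ@(1,4): attacks (1,5) (1,3) (1,2) (1,1) (2,4) (3,4) (4,4) (5,4) (0,4) (2,5) (2,3) (0,5) (0,3) [ray(0,-1) blocked at (1,1); ray(-1,0) blocked at (0,4); ray(1,-1) blocked at (2,3)]
  BK@(2,0): attacks (2,1) (3,0) (1,0) (3,1) (1,1)
  BQ@(2,3): attacks (2,4) (2,5) (2,2) (2,1) (2,0) (3,3) (4,3) (1,3) (0,3) (3,4) (4,5) (3,2) (4,1) (5,0) (1,4) (1,2) (0,1) [ray(0,-1) blocked at (2,0); ray(1,0) blocked at (4,3); ray(-1,1) blocked at (1,4)]
  BR@(5,1): attacks (5,2) (5,0) (4,1) (3,1) (2,1) (1,1) [ray(0,1) blocked at (5,2); ray(-1,0) blocked at (1,1)]
  BN@(5,2): attacks (4,4) (3,3) (4,0) (3,1)
Union (31 distinct): (0,0) (0,1) (0,2) (0,3) (0,4) (0,5) (1,0) (1,1) (1,2) (1,3) (1,4) (1,5) (2,0) (2,1) (2,2) (2,3) (2,4) (2,5) (3,0) (3,1) (3,2) (3,3) (3,4) (4,0) (4,1) (4,3) (4,4) (4,5) (5,0) (5,2) (5,4)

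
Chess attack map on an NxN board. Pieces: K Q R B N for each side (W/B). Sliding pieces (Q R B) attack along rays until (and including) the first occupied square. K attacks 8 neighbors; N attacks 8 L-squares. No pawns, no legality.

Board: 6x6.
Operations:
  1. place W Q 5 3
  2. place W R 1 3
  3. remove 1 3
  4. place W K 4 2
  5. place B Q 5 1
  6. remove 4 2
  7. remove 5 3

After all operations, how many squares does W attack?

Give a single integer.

Op 1: place WQ@(5,3)
Op 2: place WR@(1,3)
Op 3: remove (1,3)
Op 4: place WK@(4,2)
Op 5: place BQ@(5,1)
Op 6: remove (4,2)
Op 7: remove (5,3)
Per-piece attacks for W:
Union (0 distinct): (none)

Answer: 0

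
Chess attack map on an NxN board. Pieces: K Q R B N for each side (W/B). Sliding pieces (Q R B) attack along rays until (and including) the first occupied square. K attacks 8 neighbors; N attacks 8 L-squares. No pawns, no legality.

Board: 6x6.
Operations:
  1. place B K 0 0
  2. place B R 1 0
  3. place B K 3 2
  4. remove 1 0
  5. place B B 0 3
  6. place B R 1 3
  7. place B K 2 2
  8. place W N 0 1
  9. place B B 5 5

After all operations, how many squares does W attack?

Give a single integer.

Op 1: place BK@(0,0)
Op 2: place BR@(1,0)
Op 3: place BK@(3,2)
Op 4: remove (1,0)
Op 5: place BB@(0,3)
Op 6: place BR@(1,3)
Op 7: place BK@(2,2)
Op 8: place WN@(0,1)
Op 9: place BB@(5,5)
Per-piece attacks for W:
  WN@(0,1): attacks (1,3) (2,2) (2,0)
Union (3 distinct): (1,3) (2,0) (2,2)

Answer: 3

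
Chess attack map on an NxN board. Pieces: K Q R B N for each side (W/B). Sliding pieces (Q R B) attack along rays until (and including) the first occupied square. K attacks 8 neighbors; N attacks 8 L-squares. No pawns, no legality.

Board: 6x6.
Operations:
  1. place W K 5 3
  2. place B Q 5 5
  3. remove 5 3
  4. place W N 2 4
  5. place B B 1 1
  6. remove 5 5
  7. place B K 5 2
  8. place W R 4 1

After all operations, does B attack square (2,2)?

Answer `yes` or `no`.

Op 1: place WK@(5,3)
Op 2: place BQ@(5,5)
Op 3: remove (5,3)
Op 4: place WN@(2,4)
Op 5: place BB@(1,1)
Op 6: remove (5,5)
Op 7: place BK@(5,2)
Op 8: place WR@(4,1)
Per-piece attacks for B:
  BB@(1,1): attacks (2,2) (3,3) (4,4) (5,5) (2,0) (0,2) (0,0)
  BK@(5,2): attacks (5,3) (5,1) (4,2) (4,3) (4,1)
B attacks (2,2): yes

Answer: yes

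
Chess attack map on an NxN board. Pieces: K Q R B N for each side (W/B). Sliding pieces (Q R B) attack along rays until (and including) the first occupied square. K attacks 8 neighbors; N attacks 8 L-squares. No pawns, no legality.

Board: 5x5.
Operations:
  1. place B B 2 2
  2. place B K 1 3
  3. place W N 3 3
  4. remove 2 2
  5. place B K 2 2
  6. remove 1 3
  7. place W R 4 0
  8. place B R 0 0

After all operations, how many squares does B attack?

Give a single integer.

Answer: 16

Derivation:
Op 1: place BB@(2,2)
Op 2: place BK@(1,3)
Op 3: place WN@(3,3)
Op 4: remove (2,2)
Op 5: place BK@(2,2)
Op 6: remove (1,3)
Op 7: place WR@(4,0)
Op 8: place BR@(0,0)
Per-piece attacks for B:
  BR@(0,0): attacks (0,1) (0,2) (0,3) (0,4) (1,0) (2,0) (3,0) (4,0) [ray(1,0) blocked at (4,0)]
  BK@(2,2): attacks (2,3) (2,1) (3,2) (1,2) (3,3) (3,1) (1,3) (1,1)
Union (16 distinct): (0,1) (0,2) (0,3) (0,4) (1,0) (1,1) (1,2) (1,3) (2,0) (2,1) (2,3) (3,0) (3,1) (3,2) (3,3) (4,0)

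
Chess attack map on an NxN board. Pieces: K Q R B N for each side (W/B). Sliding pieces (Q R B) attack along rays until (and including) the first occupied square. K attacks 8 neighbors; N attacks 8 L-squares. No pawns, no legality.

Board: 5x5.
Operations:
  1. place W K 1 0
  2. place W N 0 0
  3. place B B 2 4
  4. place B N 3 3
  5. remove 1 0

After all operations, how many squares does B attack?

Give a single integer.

Answer: 7

Derivation:
Op 1: place WK@(1,0)
Op 2: place WN@(0,0)
Op 3: place BB@(2,4)
Op 4: place BN@(3,3)
Op 5: remove (1,0)
Per-piece attacks for B:
  BB@(2,4): attacks (3,3) (1,3) (0,2) [ray(1,-1) blocked at (3,3)]
  BN@(3,3): attacks (1,4) (4,1) (2,1) (1,2)
Union (7 distinct): (0,2) (1,2) (1,3) (1,4) (2,1) (3,3) (4,1)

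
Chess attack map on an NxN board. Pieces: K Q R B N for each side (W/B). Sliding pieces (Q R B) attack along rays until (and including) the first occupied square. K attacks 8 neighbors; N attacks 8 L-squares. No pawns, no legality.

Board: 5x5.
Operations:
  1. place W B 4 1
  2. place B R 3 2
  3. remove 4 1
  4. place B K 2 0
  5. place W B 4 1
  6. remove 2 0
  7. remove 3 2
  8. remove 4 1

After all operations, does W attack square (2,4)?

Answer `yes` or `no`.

Op 1: place WB@(4,1)
Op 2: place BR@(3,2)
Op 3: remove (4,1)
Op 4: place BK@(2,0)
Op 5: place WB@(4,1)
Op 6: remove (2,0)
Op 7: remove (3,2)
Op 8: remove (4,1)
Per-piece attacks for W:
W attacks (2,4): no

Answer: no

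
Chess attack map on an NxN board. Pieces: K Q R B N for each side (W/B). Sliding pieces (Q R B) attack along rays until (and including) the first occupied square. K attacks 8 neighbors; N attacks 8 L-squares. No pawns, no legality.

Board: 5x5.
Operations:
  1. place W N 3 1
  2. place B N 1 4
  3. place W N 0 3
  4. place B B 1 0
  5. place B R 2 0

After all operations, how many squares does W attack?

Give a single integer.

Answer: 7

Derivation:
Op 1: place WN@(3,1)
Op 2: place BN@(1,4)
Op 3: place WN@(0,3)
Op 4: place BB@(1,0)
Op 5: place BR@(2,0)
Per-piece attacks for W:
  WN@(0,3): attacks (2,4) (1,1) (2,2)
  WN@(3,1): attacks (4,3) (2,3) (1,2) (1,0)
Union (7 distinct): (1,0) (1,1) (1,2) (2,2) (2,3) (2,4) (4,3)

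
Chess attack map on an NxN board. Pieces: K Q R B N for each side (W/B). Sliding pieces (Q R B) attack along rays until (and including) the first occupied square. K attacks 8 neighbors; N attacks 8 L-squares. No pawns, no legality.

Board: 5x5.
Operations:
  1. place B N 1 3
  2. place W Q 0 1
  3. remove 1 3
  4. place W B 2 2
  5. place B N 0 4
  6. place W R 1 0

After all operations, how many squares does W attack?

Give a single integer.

Answer: 19

Derivation:
Op 1: place BN@(1,3)
Op 2: place WQ@(0,1)
Op 3: remove (1,3)
Op 4: place WB@(2,2)
Op 5: place BN@(0,4)
Op 6: place WR@(1,0)
Per-piece attacks for W:
  WQ@(0,1): attacks (0,2) (0,3) (0,4) (0,0) (1,1) (2,1) (3,1) (4,1) (1,2) (2,3) (3,4) (1,0) [ray(0,1) blocked at (0,4); ray(1,-1) blocked at (1,0)]
  WR@(1,0): attacks (1,1) (1,2) (1,3) (1,4) (2,0) (3,0) (4,0) (0,0)
  WB@(2,2): attacks (3,3) (4,4) (3,1) (4,0) (1,3) (0,4) (1,1) (0,0) [ray(-1,1) blocked at (0,4)]
Union (19 distinct): (0,0) (0,2) (0,3) (0,4) (1,0) (1,1) (1,2) (1,3) (1,4) (2,0) (2,1) (2,3) (3,0) (3,1) (3,3) (3,4) (4,0) (4,1) (4,4)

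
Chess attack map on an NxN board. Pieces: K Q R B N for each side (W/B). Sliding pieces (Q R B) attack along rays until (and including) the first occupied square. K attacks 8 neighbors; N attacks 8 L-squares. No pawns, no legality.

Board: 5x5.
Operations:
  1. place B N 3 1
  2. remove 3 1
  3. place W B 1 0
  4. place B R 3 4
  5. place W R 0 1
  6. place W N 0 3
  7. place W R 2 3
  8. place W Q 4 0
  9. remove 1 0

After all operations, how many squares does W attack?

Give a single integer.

Op 1: place BN@(3,1)
Op 2: remove (3,1)
Op 3: place WB@(1,0)
Op 4: place BR@(3,4)
Op 5: place WR@(0,1)
Op 6: place WN@(0,3)
Op 7: place WR@(2,3)
Op 8: place WQ@(4,0)
Op 9: remove (1,0)
Per-piece attacks for W:
  WR@(0,1): attacks (0,2) (0,3) (0,0) (1,1) (2,1) (3,1) (4,1) [ray(0,1) blocked at (0,3)]
  WN@(0,3): attacks (2,4) (1,1) (2,2)
  WR@(2,3): attacks (2,4) (2,2) (2,1) (2,0) (3,3) (4,3) (1,3) (0,3) [ray(-1,0) blocked at (0,3)]
  WQ@(4,0): attacks (4,1) (4,2) (4,3) (4,4) (3,0) (2,0) (1,0) (0,0) (3,1) (2,2) (1,3) (0,4)
Union (18 distinct): (0,0) (0,2) (0,3) (0,4) (1,0) (1,1) (1,3) (2,0) (2,1) (2,2) (2,4) (3,0) (3,1) (3,3) (4,1) (4,2) (4,3) (4,4)

Answer: 18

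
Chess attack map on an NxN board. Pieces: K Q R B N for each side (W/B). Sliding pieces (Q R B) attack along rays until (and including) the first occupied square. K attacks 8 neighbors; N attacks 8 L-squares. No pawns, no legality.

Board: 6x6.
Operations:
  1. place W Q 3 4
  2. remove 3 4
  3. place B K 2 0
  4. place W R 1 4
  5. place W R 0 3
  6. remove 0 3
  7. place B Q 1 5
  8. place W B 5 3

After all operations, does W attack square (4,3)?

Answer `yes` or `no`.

Op 1: place WQ@(3,4)
Op 2: remove (3,4)
Op 3: place BK@(2,0)
Op 4: place WR@(1,4)
Op 5: place WR@(0,3)
Op 6: remove (0,3)
Op 7: place BQ@(1,5)
Op 8: place WB@(5,3)
Per-piece attacks for W:
  WR@(1,4): attacks (1,5) (1,3) (1,2) (1,1) (1,0) (2,4) (3,4) (4,4) (5,4) (0,4) [ray(0,1) blocked at (1,5)]
  WB@(5,3): attacks (4,4) (3,5) (4,2) (3,1) (2,0) [ray(-1,-1) blocked at (2,0)]
W attacks (4,3): no

Answer: no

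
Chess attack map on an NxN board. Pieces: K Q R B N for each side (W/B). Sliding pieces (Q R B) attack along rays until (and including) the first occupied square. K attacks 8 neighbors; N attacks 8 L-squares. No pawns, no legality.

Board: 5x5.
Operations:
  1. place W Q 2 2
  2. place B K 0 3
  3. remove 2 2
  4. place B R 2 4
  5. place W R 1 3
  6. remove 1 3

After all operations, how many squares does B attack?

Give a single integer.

Op 1: place WQ@(2,2)
Op 2: place BK@(0,3)
Op 3: remove (2,2)
Op 4: place BR@(2,4)
Op 5: place WR@(1,3)
Op 6: remove (1,3)
Per-piece attacks for B:
  BK@(0,3): attacks (0,4) (0,2) (1,3) (1,4) (1,2)
  BR@(2,4): attacks (2,3) (2,2) (2,1) (2,0) (3,4) (4,4) (1,4) (0,4)
Union (11 distinct): (0,2) (0,4) (1,2) (1,3) (1,4) (2,0) (2,1) (2,2) (2,3) (3,4) (4,4)

Answer: 11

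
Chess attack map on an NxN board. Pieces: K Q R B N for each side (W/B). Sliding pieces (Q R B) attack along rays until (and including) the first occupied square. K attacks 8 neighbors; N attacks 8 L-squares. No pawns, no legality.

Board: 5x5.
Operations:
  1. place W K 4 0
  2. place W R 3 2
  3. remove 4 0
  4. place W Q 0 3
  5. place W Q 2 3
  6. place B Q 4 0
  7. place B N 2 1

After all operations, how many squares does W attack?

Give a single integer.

Answer: 19

Derivation:
Op 1: place WK@(4,0)
Op 2: place WR@(3,2)
Op 3: remove (4,0)
Op 4: place WQ@(0,3)
Op 5: place WQ@(2,3)
Op 6: place BQ@(4,0)
Op 7: place BN@(2,1)
Per-piece attacks for W:
  WQ@(0,3): attacks (0,4) (0,2) (0,1) (0,0) (1,3) (2,3) (1,4) (1,2) (2,1) [ray(1,0) blocked at (2,3); ray(1,-1) blocked at (2,1)]
  WQ@(2,3): attacks (2,4) (2,2) (2,1) (3,3) (4,3) (1,3) (0,3) (3,4) (3,2) (1,4) (1,2) (0,1) [ray(0,-1) blocked at (2,1); ray(-1,0) blocked at (0,3); ray(1,-1) blocked at (3,2)]
  WR@(3,2): attacks (3,3) (3,4) (3,1) (3,0) (4,2) (2,2) (1,2) (0,2)
Union (19 distinct): (0,0) (0,1) (0,2) (0,3) (0,4) (1,2) (1,3) (1,4) (2,1) (2,2) (2,3) (2,4) (3,0) (3,1) (3,2) (3,3) (3,4) (4,2) (4,3)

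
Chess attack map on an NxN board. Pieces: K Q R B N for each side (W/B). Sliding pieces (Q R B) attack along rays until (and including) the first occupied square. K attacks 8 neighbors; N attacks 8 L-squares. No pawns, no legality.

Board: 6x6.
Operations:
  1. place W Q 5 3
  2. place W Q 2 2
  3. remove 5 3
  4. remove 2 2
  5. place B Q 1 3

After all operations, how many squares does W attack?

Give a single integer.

Answer: 0

Derivation:
Op 1: place WQ@(5,3)
Op 2: place WQ@(2,2)
Op 3: remove (5,3)
Op 4: remove (2,2)
Op 5: place BQ@(1,3)
Per-piece attacks for W:
Union (0 distinct): (none)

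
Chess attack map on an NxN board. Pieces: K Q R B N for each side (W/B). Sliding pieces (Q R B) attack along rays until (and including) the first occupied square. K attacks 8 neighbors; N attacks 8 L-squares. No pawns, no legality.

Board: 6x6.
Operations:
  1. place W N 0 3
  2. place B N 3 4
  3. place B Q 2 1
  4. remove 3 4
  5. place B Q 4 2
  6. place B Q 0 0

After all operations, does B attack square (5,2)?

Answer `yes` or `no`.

Answer: yes

Derivation:
Op 1: place WN@(0,3)
Op 2: place BN@(3,4)
Op 3: place BQ@(2,1)
Op 4: remove (3,4)
Op 5: place BQ@(4,2)
Op 6: place BQ@(0,0)
Per-piece attacks for B:
  BQ@(0,0): attacks (0,1) (0,2) (0,3) (1,0) (2,0) (3,0) (4,0) (5,0) (1,1) (2,2) (3,3) (4,4) (5,5) [ray(0,1) blocked at (0,3)]
  BQ@(2,1): attacks (2,2) (2,3) (2,4) (2,5) (2,0) (3,1) (4,1) (5,1) (1,1) (0,1) (3,2) (4,3) (5,4) (3,0) (1,2) (0,3) (1,0) [ray(-1,1) blocked at (0,3)]
  BQ@(4,2): attacks (4,3) (4,4) (4,5) (4,1) (4,0) (5,2) (3,2) (2,2) (1,2) (0,2) (5,3) (5,1) (3,3) (2,4) (1,5) (3,1) (2,0)
B attacks (5,2): yes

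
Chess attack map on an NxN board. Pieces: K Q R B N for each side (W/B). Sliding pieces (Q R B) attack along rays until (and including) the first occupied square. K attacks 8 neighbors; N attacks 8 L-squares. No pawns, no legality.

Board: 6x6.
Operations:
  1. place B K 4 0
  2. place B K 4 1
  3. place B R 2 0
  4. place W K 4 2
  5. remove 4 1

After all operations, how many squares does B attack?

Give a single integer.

Answer: 13

Derivation:
Op 1: place BK@(4,0)
Op 2: place BK@(4,1)
Op 3: place BR@(2,0)
Op 4: place WK@(4,2)
Op 5: remove (4,1)
Per-piece attacks for B:
  BR@(2,0): attacks (2,1) (2,2) (2,3) (2,4) (2,5) (3,0) (4,0) (1,0) (0,0) [ray(1,0) blocked at (4,0)]
  BK@(4,0): attacks (4,1) (5,0) (3,0) (5,1) (3,1)
Union (13 distinct): (0,0) (1,0) (2,1) (2,2) (2,3) (2,4) (2,5) (3,0) (3,1) (4,0) (4,1) (5,0) (5,1)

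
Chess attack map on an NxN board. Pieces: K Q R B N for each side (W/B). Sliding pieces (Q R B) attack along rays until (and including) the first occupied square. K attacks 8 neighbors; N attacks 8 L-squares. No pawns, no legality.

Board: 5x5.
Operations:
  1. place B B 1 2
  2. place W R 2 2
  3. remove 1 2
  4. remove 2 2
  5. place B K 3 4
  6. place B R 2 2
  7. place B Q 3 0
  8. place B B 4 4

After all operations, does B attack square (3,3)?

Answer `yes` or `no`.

Answer: yes

Derivation:
Op 1: place BB@(1,2)
Op 2: place WR@(2,2)
Op 3: remove (1,2)
Op 4: remove (2,2)
Op 5: place BK@(3,4)
Op 6: place BR@(2,2)
Op 7: place BQ@(3,0)
Op 8: place BB@(4,4)
Per-piece attacks for B:
  BR@(2,2): attacks (2,3) (2,4) (2,1) (2,0) (3,2) (4,2) (1,2) (0,2)
  BQ@(3,0): attacks (3,1) (3,2) (3,3) (3,4) (4,0) (2,0) (1,0) (0,0) (4,1) (2,1) (1,2) (0,3) [ray(0,1) blocked at (3,4)]
  BK@(3,4): attacks (3,3) (4,4) (2,4) (4,3) (2,3)
  BB@(4,4): attacks (3,3) (2,2) [ray(-1,-1) blocked at (2,2)]
B attacks (3,3): yes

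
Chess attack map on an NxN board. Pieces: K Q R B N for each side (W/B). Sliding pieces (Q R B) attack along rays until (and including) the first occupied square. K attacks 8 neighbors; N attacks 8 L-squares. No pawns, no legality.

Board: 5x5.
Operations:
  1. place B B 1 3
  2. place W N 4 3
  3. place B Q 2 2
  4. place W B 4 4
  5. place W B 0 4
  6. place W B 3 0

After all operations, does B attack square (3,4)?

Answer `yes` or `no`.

Answer: no

Derivation:
Op 1: place BB@(1,3)
Op 2: place WN@(4,3)
Op 3: place BQ@(2,2)
Op 4: place WB@(4,4)
Op 5: place WB@(0,4)
Op 6: place WB@(3,0)
Per-piece attacks for B:
  BB@(1,3): attacks (2,4) (2,2) (0,4) (0,2) [ray(1,-1) blocked at (2,2); ray(-1,1) blocked at (0,4)]
  BQ@(2,2): attacks (2,3) (2,4) (2,1) (2,0) (3,2) (4,2) (1,2) (0,2) (3,3) (4,4) (3,1) (4,0) (1,3) (1,1) (0,0) [ray(1,1) blocked at (4,4); ray(-1,1) blocked at (1,3)]
B attacks (3,4): no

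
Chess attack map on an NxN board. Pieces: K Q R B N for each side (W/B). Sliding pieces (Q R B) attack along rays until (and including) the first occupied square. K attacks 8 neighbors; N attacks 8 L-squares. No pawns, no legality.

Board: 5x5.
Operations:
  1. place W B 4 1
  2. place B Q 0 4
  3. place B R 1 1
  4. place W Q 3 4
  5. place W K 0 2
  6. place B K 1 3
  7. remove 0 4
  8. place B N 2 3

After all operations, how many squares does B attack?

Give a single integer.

Op 1: place WB@(4,1)
Op 2: place BQ@(0,4)
Op 3: place BR@(1,1)
Op 4: place WQ@(3,4)
Op 5: place WK@(0,2)
Op 6: place BK@(1,3)
Op 7: remove (0,4)
Op 8: place BN@(2,3)
Per-piece attacks for B:
  BR@(1,1): attacks (1,2) (1,3) (1,0) (2,1) (3,1) (4,1) (0,1) [ray(0,1) blocked at (1,3); ray(1,0) blocked at (4,1)]
  BK@(1,3): attacks (1,4) (1,2) (2,3) (0,3) (2,4) (2,2) (0,4) (0,2)
  BN@(2,3): attacks (4,4) (0,4) (3,1) (4,2) (1,1) (0,2)
Union (17 distinct): (0,1) (0,2) (0,3) (0,4) (1,0) (1,1) (1,2) (1,3) (1,4) (2,1) (2,2) (2,3) (2,4) (3,1) (4,1) (4,2) (4,4)

Answer: 17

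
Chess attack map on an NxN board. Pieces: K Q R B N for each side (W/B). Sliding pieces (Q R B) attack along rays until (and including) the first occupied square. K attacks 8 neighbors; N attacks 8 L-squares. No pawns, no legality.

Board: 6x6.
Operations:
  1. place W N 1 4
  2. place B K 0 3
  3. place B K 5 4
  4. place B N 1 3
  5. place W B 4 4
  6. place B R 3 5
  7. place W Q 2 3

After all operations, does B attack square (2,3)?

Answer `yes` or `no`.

Op 1: place WN@(1,4)
Op 2: place BK@(0,3)
Op 3: place BK@(5,4)
Op 4: place BN@(1,3)
Op 5: place WB@(4,4)
Op 6: place BR@(3,5)
Op 7: place WQ@(2,3)
Per-piece attacks for B:
  BK@(0,3): attacks (0,4) (0,2) (1,3) (1,4) (1,2)
  BN@(1,3): attacks (2,5) (3,4) (0,5) (2,1) (3,2) (0,1)
  BR@(3,5): attacks (3,4) (3,3) (3,2) (3,1) (3,0) (4,5) (5,5) (2,5) (1,5) (0,5)
  BK@(5,4): attacks (5,5) (5,3) (4,4) (4,5) (4,3)
B attacks (2,3): no

Answer: no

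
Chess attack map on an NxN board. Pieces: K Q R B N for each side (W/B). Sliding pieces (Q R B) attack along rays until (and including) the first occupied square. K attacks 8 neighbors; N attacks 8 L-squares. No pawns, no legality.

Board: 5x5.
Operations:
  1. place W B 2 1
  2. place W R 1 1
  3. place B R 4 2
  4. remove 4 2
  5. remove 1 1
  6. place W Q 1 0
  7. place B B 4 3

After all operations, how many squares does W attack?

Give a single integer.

Op 1: place WB@(2,1)
Op 2: place WR@(1,1)
Op 3: place BR@(4,2)
Op 4: remove (4,2)
Op 5: remove (1,1)
Op 6: place WQ@(1,0)
Op 7: place BB@(4,3)
Per-piece attacks for W:
  WQ@(1,0): attacks (1,1) (1,2) (1,3) (1,4) (2,0) (3,0) (4,0) (0,0) (2,1) (0,1) [ray(1,1) blocked at (2,1)]
  WB@(2,1): attacks (3,2) (4,3) (3,0) (1,2) (0,3) (1,0) [ray(1,1) blocked at (4,3); ray(-1,-1) blocked at (1,0)]
Union (14 distinct): (0,0) (0,1) (0,3) (1,0) (1,1) (1,2) (1,3) (1,4) (2,0) (2,1) (3,0) (3,2) (4,0) (4,3)

Answer: 14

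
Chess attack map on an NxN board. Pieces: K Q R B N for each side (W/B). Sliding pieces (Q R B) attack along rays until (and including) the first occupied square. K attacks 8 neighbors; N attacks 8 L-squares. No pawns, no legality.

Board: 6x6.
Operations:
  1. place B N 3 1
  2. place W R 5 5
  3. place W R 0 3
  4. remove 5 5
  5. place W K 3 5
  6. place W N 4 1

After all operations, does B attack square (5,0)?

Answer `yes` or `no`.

Op 1: place BN@(3,1)
Op 2: place WR@(5,5)
Op 3: place WR@(0,3)
Op 4: remove (5,5)
Op 5: place WK@(3,5)
Op 6: place WN@(4,1)
Per-piece attacks for B:
  BN@(3,1): attacks (4,3) (5,2) (2,3) (1,2) (5,0) (1,0)
B attacks (5,0): yes

Answer: yes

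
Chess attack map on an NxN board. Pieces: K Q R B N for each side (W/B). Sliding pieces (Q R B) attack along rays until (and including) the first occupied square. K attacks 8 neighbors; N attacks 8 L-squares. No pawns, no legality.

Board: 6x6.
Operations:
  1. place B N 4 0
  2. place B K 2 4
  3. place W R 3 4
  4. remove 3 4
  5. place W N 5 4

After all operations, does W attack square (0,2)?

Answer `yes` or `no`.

Op 1: place BN@(4,0)
Op 2: place BK@(2,4)
Op 3: place WR@(3,4)
Op 4: remove (3,4)
Op 5: place WN@(5,4)
Per-piece attacks for W:
  WN@(5,4): attacks (3,5) (4,2) (3,3)
W attacks (0,2): no

Answer: no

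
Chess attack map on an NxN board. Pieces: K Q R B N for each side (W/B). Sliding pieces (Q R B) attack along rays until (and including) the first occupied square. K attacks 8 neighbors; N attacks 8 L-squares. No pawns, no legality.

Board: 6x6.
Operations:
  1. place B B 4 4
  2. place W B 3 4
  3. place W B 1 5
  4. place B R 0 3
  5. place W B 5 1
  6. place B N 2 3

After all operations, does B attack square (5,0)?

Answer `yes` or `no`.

Answer: no

Derivation:
Op 1: place BB@(4,4)
Op 2: place WB@(3,4)
Op 3: place WB@(1,5)
Op 4: place BR@(0,3)
Op 5: place WB@(5,1)
Op 6: place BN@(2,3)
Per-piece attacks for B:
  BR@(0,3): attacks (0,4) (0,5) (0,2) (0,1) (0,0) (1,3) (2,3) [ray(1,0) blocked at (2,3)]
  BN@(2,3): attacks (3,5) (4,4) (1,5) (0,4) (3,1) (4,2) (1,1) (0,2)
  BB@(4,4): attacks (5,5) (5,3) (3,5) (3,3) (2,2) (1,1) (0,0)
B attacks (5,0): no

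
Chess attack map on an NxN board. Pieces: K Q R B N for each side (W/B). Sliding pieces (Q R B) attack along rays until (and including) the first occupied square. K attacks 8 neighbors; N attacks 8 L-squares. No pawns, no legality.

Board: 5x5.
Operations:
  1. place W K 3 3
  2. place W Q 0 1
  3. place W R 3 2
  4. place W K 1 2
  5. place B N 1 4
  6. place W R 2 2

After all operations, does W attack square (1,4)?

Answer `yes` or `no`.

Op 1: place WK@(3,3)
Op 2: place WQ@(0,1)
Op 3: place WR@(3,2)
Op 4: place WK@(1,2)
Op 5: place BN@(1,4)
Op 6: place WR@(2,2)
Per-piece attacks for W:
  WQ@(0,1): attacks (0,2) (0,3) (0,4) (0,0) (1,1) (2,1) (3,1) (4,1) (1,2) (1,0) [ray(1,1) blocked at (1,2)]
  WK@(1,2): attacks (1,3) (1,1) (2,2) (0,2) (2,3) (2,1) (0,3) (0,1)
  WR@(2,2): attacks (2,3) (2,4) (2,1) (2,0) (3,2) (1,2) [ray(1,0) blocked at (3,2); ray(-1,0) blocked at (1,2)]
  WR@(3,2): attacks (3,3) (3,1) (3,0) (4,2) (2,2) [ray(0,1) blocked at (3,3); ray(-1,0) blocked at (2,2)]
  WK@(3,3): attacks (3,4) (3,2) (4,3) (2,3) (4,4) (4,2) (2,4) (2,2)
W attacks (1,4): no

Answer: no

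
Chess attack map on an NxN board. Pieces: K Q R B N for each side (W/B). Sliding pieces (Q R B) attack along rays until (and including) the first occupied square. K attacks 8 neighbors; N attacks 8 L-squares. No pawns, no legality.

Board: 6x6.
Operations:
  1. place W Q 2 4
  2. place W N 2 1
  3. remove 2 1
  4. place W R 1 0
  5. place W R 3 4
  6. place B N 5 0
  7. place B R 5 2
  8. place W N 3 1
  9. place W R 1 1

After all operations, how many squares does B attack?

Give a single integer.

Op 1: place WQ@(2,4)
Op 2: place WN@(2,1)
Op 3: remove (2,1)
Op 4: place WR@(1,0)
Op 5: place WR@(3,4)
Op 6: place BN@(5,0)
Op 7: place BR@(5,2)
Op 8: place WN@(3,1)
Op 9: place WR@(1,1)
Per-piece attacks for B:
  BN@(5,0): attacks (4,2) (3,1)
  BR@(5,2): attacks (5,3) (5,4) (5,5) (5,1) (5,0) (4,2) (3,2) (2,2) (1,2) (0,2) [ray(0,-1) blocked at (5,0)]
Union (11 distinct): (0,2) (1,2) (2,2) (3,1) (3,2) (4,2) (5,0) (5,1) (5,3) (5,4) (5,5)

Answer: 11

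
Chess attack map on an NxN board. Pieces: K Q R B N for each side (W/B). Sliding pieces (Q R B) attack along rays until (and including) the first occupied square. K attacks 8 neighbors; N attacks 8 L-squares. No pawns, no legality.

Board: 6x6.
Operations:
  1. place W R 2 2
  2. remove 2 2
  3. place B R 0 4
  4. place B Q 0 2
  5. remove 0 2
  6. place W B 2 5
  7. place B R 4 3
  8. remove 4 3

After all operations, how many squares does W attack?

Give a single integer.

Op 1: place WR@(2,2)
Op 2: remove (2,2)
Op 3: place BR@(0,4)
Op 4: place BQ@(0,2)
Op 5: remove (0,2)
Op 6: place WB@(2,5)
Op 7: place BR@(4,3)
Op 8: remove (4,3)
Per-piece attacks for W:
  WB@(2,5): attacks (3,4) (4,3) (5,2) (1,4) (0,3)
Union (5 distinct): (0,3) (1,4) (3,4) (4,3) (5,2)

Answer: 5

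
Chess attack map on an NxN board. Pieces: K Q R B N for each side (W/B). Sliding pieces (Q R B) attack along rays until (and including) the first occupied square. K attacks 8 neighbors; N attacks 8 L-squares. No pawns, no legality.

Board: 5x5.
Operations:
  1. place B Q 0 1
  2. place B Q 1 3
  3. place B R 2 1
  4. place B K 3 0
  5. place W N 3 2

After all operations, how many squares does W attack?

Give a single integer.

Answer: 6

Derivation:
Op 1: place BQ@(0,1)
Op 2: place BQ@(1,3)
Op 3: place BR@(2,1)
Op 4: place BK@(3,0)
Op 5: place WN@(3,2)
Per-piece attacks for W:
  WN@(3,2): attacks (4,4) (2,4) (1,3) (4,0) (2,0) (1,1)
Union (6 distinct): (1,1) (1,3) (2,0) (2,4) (4,0) (4,4)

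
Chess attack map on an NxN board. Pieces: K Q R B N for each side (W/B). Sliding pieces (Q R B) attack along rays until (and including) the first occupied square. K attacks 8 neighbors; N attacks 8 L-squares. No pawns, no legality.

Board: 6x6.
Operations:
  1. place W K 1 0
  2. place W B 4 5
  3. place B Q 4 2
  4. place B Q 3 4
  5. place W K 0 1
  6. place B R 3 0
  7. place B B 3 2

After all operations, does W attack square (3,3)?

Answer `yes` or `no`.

Answer: no

Derivation:
Op 1: place WK@(1,0)
Op 2: place WB@(4,5)
Op 3: place BQ@(4,2)
Op 4: place BQ@(3,4)
Op 5: place WK@(0,1)
Op 6: place BR@(3,0)
Op 7: place BB@(3,2)
Per-piece attacks for W:
  WK@(0,1): attacks (0,2) (0,0) (1,1) (1,2) (1,0)
  WK@(1,0): attacks (1,1) (2,0) (0,0) (2,1) (0,1)
  WB@(4,5): attacks (5,4) (3,4) [ray(-1,-1) blocked at (3,4)]
W attacks (3,3): no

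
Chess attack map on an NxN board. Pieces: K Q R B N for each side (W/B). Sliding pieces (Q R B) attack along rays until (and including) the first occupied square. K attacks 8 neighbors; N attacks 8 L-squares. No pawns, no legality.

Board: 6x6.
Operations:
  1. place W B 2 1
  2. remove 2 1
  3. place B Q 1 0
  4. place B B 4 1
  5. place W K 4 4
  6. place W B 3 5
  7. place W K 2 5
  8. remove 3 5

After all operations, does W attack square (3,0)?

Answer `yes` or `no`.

Op 1: place WB@(2,1)
Op 2: remove (2,1)
Op 3: place BQ@(1,0)
Op 4: place BB@(4,1)
Op 5: place WK@(4,4)
Op 6: place WB@(3,5)
Op 7: place WK@(2,5)
Op 8: remove (3,5)
Per-piece attacks for W:
  WK@(2,5): attacks (2,4) (3,5) (1,5) (3,4) (1,4)
  WK@(4,4): attacks (4,5) (4,3) (5,4) (3,4) (5,5) (5,3) (3,5) (3,3)
W attacks (3,0): no

Answer: no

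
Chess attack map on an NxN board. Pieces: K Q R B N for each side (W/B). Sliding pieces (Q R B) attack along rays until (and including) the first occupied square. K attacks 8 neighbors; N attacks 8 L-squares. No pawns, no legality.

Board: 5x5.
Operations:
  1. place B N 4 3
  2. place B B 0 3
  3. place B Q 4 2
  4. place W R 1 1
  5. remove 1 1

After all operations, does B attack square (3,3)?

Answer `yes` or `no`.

Op 1: place BN@(4,3)
Op 2: place BB@(0,3)
Op 3: place BQ@(4,2)
Op 4: place WR@(1,1)
Op 5: remove (1,1)
Per-piece attacks for B:
  BB@(0,3): attacks (1,4) (1,2) (2,1) (3,0)
  BQ@(4,2): attacks (4,3) (4,1) (4,0) (3,2) (2,2) (1,2) (0,2) (3,3) (2,4) (3,1) (2,0) [ray(0,1) blocked at (4,3)]
  BN@(4,3): attacks (2,4) (3,1) (2,2)
B attacks (3,3): yes

Answer: yes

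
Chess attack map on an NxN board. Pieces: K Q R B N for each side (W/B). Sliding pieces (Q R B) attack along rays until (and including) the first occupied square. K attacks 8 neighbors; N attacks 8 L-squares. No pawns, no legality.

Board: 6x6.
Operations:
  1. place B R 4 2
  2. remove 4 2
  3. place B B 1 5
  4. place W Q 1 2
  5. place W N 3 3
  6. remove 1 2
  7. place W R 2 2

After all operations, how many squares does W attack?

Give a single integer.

Answer: 14

Derivation:
Op 1: place BR@(4,2)
Op 2: remove (4,2)
Op 3: place BB@(1,5)
Op 4: place WQ@(1,2)
Op 5: place WN@(3,3)
Op 6: remove (1,2)
Op 7: place WR@(2,2)
Per-piece attacks for W:
  WR@(2,2): attacks (2,3) (2,4) (2,5) (2,1) (2,0) (3,2) (4,2) (5,2) (1,2) (0,2)
  WN@(3,3): attacks (4,5) (5,4) (2,5) (1,4) (4,1) (5,2) (2,1) (1,2)
Union (14 distinct): (0,2) (1,2) (1,4) (2,0) (2,1) (2,3) (2,4) (2,5) (3,2) (4,1) (4,2) (4,5) (5,2) (5,4)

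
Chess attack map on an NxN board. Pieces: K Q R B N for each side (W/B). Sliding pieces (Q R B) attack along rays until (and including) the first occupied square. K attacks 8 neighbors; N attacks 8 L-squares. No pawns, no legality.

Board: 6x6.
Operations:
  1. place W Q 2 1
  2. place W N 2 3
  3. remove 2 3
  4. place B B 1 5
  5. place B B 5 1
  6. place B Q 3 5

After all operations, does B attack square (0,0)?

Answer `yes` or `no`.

Op 1: place WQ@(2,1)
Op 2: place WN@(2,3)
Op 3: remove (2,3)
Op 4: place BB@(1,5)
Op 5: place BB@(5,1)
Op 6: place BQ@(3,5)
Per-piece attacks for B:
  BB@(1,5): attacks (2,4) (3,3) (4,2) (5,1) (0,4) [ray(1,-1) blocked at (5,1)]
  BQ@(3,5): attacks (3,4) (3,3) (3,2) (3,1) (3,0) (4,5) (5,5) (2,5) (1,5) (4,4) (5,3) (2,4) (1,3) (0,2) [ray(-1,0) blocked at (1,5)]
  BB@(5,1): attacks (4,2) (3,3) (2,4) (1,5) (4,0) [ray(-1,1) blocked at (1,5)]
B attacks (0,0): no

Answer: no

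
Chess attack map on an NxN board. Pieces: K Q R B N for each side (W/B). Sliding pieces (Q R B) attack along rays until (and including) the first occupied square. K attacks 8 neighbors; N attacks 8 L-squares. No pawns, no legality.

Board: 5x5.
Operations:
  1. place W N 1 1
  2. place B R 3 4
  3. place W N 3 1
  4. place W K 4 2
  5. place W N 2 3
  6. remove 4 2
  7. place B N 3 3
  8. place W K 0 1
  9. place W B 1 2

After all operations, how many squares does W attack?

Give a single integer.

Answer: 16

Derivation:
Op 1: place WN@(1,1)
Op 2: place BR@(3,4)
Op 3: place WN@(3,1)
Op 4: place WK@(4,2)
Op 5: place WN@(2,3)
Op 6: remove (4,2)
Op 7: place BN@(3,3)
Op 8: place WK@(0,1)
Op 9: place WB@(1,2)
Per-piece attacks for W:
  WK@(0,1): attacks (0,2) (0,0) (1,1) (1,2) (1,0)
  WN@(1,1): attacks (2,3) (3,2) (0,3) (3,0)
  WB@(1,2): attacks (2,3) (2,1) (3,0) (0,3) (0,1) [ray(1,1) blocked at (2,3); ray(-1,-1) blocked at (0,1)]
  WN@(2,3): attacks (4,4) (0,4) (3,1) (4,2) (1,1) (0,2)
  WN@(3,1): attacks (4,3) (2,3) (1,2) (1,0)
Union (16 distinct): (0,0) (0,1) (0,2) (0,3) (0,4) (1,0) (1,1) (1,2) (2,1) (2,3) (3,0) (3,1) (3,2) (4,2) (4,3) (4,4)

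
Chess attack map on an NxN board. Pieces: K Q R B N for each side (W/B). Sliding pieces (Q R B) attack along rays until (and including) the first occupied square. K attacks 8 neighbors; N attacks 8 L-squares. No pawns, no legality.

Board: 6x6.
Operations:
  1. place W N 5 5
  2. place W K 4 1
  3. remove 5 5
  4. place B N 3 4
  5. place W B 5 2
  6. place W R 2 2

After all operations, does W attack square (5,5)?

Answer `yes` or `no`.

Answer: no

Derivation:
Op 1: place WN@(5,5)
Op 2: place WK@(4,1)
Op 3: remove (5,5)
Op 4: place BN@(3,4)
Op 5: place WB@(5,2)
Op 6: place WR@(2,2)
Per-piece attacks for W:
  WR@(2,2): attacks (2,3) (2,4) (2,5) (2,1) (2,0) (3,2) (4,2) (5,2) (1,2) (0,2) [ray(1,0) blocked at (5,2)]
  WK@(4,1): attacks (4,2) (4,0) (5,1) (3,1) (5,2) (5,0) (3,2) (3,0)
  WB@(5,2): attacks (4,3) (3,4) (4,1) [ray(-1,1) blocked at (3,4); ray(-1,-1) blocked at (4,1)]
W attacks (5,5): no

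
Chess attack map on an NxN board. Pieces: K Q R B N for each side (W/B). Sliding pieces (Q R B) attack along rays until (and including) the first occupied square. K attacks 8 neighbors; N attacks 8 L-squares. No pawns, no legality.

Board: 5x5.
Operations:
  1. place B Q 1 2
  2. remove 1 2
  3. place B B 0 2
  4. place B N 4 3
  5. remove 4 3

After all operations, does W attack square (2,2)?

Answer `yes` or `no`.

Answer: no

Derivation:
Op 1: place BQ@(1,2)
Op 2: remove (1,2)
Op 3: place BB@(0,2)
Op 4: place BN@(4,3)
Op 5: remove (4,3)
Per-piece attacks for W:
W attacks (2,2): no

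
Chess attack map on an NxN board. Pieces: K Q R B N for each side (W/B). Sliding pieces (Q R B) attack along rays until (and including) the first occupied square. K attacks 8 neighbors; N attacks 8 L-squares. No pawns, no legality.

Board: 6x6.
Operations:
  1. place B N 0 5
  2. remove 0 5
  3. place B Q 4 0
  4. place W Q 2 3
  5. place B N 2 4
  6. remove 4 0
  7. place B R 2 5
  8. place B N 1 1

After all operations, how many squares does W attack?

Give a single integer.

Op 1: place BN@(0,5)
Op 2: remove (0,5)
Op 3: place BQ@(4,0)
Op 4: place WQ@(2,3)
Op 5: place BN@(2,4)
Op 6: remove (4,0)
Op 7: place BR@(2,5)
Op 8: place BN@(1,1)
Per-piece attacks for W:
  WQ@(2,3): attacks (2,4) (2,2) (2,1) (2,0) (3,3) (4,3) (5,3) (1,3) (0,3) (3,4) (4,5) (3,2) (4,1) (5,0) (1,4) (0,5) (1,2) (0,1) [ray(0,1) blocked at (2,4)]
Union (18 distinct): (0,1) (0,3) (0,5) (1,2) (1,3) (1,4) (2,0) (2,1) (2,2) (2,4) (3,2) (3,3) (3,4) (4,1) (4,3) (4,5) (5,0) (5,3)

Answer: 18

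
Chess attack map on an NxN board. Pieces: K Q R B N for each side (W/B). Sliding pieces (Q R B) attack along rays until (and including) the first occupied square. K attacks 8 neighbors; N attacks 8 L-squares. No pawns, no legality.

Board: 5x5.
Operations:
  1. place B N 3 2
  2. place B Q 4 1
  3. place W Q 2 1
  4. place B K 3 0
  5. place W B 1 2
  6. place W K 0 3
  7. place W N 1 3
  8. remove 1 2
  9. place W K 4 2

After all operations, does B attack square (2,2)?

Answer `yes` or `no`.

Answer: no

Derivation:
Op 1: place BN@(3,2)
Op 2: place BQ@(4,1)
Op 3: place WQ@(2,1)
Op 4: place BK@(3,0)
Op 5: place WB@(1,2)
Op 6: place WK@(0,3)
Op 7: place WN@(1,3)
Op 8: remove (1,2)
Op 9: place WK@(4,2)
Per-piece attacks for B:
  BK@(3,0): attacks (3,1) (4,0) (2,0) (4,1) (2,1)
  BN@(3,2): attacks (4,4) (2,4) (1,3) (4,0) (2,0) (1,1)
  BQ@(4,1): attacks (4,2) (4,0) (3,1) (2,1) (3,2) (3,0) [ray(0,1) blocked at (4,2); ray(-1,0) blocked at (2,1); ray(-1,1) blocked at (3,2); ray(-1,-1) blocked at (3,0)]
B attacks (2,2): no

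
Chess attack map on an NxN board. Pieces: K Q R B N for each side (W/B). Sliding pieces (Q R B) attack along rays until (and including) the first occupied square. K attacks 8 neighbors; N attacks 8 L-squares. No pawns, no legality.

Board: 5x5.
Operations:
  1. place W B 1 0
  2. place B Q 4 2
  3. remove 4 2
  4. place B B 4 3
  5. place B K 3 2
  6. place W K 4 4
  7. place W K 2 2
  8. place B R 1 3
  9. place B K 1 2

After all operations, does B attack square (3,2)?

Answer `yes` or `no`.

Op 1: place WB@(1,0)
Op 2: place BQ@(4,2)
Op 3: remove (4,2)
Op 4: place BB@(4,3)
Op 5: place BK@(3,2)
Op 6: place WK@(4,4)
Op 7: place WK@(2,2)
Op 8: place BR@(1,3)
Op 9: place BK@(1,2)
Per-piece attacks for B:
  BK@(1,2): attacks (1,3) (1,1) (2,2) (0,2) (2,3) (2,1) (0,3) (0,1)
  BR@(1,3): attacks (1,4) (1,2) (2,3) (3,3) (4,3) (0,3) [ray(0,-1) blocked at (1,2); ray(1,0) blocked at (4,3)]
  BK@(3,2): attacks (3,3) (3,1) (4,2) (2,2) (4,3) (4,1) (2,3) (2,1)
  BB@(4,3): attacks (3,4) (3,2) [ray(-1,-1) blocked at (3,2)]
B attacks (3,2): yes

Answer: yes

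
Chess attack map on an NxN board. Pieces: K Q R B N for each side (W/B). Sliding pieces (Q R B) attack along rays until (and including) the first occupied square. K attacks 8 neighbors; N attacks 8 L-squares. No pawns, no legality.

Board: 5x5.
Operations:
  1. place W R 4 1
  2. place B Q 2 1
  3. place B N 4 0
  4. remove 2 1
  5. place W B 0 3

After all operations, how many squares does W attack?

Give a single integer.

Answer: 11

Derivation:
Op 1: place WR@(4,1)
Op 2: place BQ@(2,1)
Op 3: place BN@(4,0)
Op 4: remove (2,1)
Op 5: place WB@(0,3)
Per-piece attacks for W:
  WB@(0,3): attacks (1,4) (1,2) (2,1) (3,0)
  WR@(4,1): attacks (4,2) (4,3) (4,4) (4,0) (3,1) (2,1) (1,1) (0,1) [ray(0,-1) blocked at (4,0)]
Union (11 distinct): (0,1) (1,1) (1,2) (1,4) (2,1) (3,0) (3,1) (4,0) (4,2) (4,3) (4,4)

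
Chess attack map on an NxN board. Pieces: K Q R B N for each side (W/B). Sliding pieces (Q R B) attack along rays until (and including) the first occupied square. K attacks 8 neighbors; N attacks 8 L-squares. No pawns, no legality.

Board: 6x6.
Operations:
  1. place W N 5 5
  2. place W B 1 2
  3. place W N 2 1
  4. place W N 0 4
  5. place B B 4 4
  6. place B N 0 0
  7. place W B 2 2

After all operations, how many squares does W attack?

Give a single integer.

Op 1: place WN@(5,5)
Op 2: place WB@(1,2)
Op 3: place WN@(2,1)
Op 4: place WN@(0,4)
Op 5: place BB@(4,4)
Op 6: place BN@(0,0)
Op 7: place WB@(2,2)
Per-piece attacks for W:
  WN@(0,4): attacks (2,5) (1,2) (2,3)
  WB@(1,2): attacks (2,3) (3,4) (4,5) (2,1) (0,3) (0,1) [ray(1,-1) blocked at (2,1)]
  WN@(2,1): attacks (3,3) (4,2) (1,3) (0,2) (4,0) (0,0)
  WB@(2,2): attacks (3,3) (4,4) (3,1) (4,0) (1,3) (0,4) (1,1) (0,0) [ray(1,1) blocked at (4,4); ray(-1,1) blocked at (0,4); ray(-1,-1) blocked at (0,0)]
  WN@(5,5): attacks (4,3) (3,4)
Union (19 distinct): (0,0) (0,1) (0,2) (0,3) (0,4) (1,1) (1,2) (1,3) (2,1) (2,3) (2,5) (3,1) (3,3) (3,4) (4,0) (4,2) (4,3) (4,4) (4,5)

Answer: 19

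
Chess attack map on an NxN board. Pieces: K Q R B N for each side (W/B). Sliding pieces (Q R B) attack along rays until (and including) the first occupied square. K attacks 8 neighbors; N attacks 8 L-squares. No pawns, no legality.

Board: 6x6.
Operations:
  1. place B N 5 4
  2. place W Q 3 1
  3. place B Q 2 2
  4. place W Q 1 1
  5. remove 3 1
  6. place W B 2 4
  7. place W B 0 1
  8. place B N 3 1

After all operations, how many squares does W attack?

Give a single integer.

Op 1: place BN@(5,4)
Op 2: place WQ@(3,1)
Op 3: place BQ@(2,2)
Op 4: place WQ@(1,1)
Op 5: remove (3,1)
Op 6: place WB@(2,4)
Op 7: place WB@(0,1)
Op 8: place BN@(3,1)
Per-piece attacks for W:
  WB@(0,1): attacks (1,2) (2,3) (3,4) (4,5) (1,0)
  WQ@(1,1): attacks (1,2) (1,3) (1,4) (1,5) (1,0) (2,1) (3,1) (0,1) (2,2) (2,0) (0,2) (0,0) [ray(1,0) blocked at (3,1); ray(-1,0) blocked at (0,1); ray(1,1) blocked at (2,2)]
  WB@(2,4): attacks (3,5) (3,3) (4,2) (5,1) (1,5) (1,3) (0,2)
Union (19 distinct): (0,0) (0,1) (0,2) (1,0) (1,2) (1,3) (1,4) (1,5) (2,0) (2,1) (2,2) (2,3) (3,1) (3,3) (3,4) (3,5) (4,2) (4,5) (5,1)

Answer: 19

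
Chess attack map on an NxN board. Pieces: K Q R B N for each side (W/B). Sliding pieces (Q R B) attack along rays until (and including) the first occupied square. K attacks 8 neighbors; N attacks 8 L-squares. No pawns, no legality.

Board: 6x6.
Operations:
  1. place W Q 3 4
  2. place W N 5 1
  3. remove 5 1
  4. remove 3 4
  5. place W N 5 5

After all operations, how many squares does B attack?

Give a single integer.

Answer: 0

Derivation:
Op 1: place WQ@(3,4)
Op 2: place WN@(5,1)
Op 3: remove (5,1)
Op 4: remove (3,4)
Op 5: place WN@(5,5)
Per-piece attacks for B:
Union (0 distinct): (none)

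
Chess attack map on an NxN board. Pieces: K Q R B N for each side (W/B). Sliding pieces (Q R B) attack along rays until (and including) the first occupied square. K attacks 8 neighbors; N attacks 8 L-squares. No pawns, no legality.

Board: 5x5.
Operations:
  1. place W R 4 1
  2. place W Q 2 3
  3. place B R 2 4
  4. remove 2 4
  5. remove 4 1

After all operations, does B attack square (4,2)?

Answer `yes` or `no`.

Op 1: place WR@(4,1)
Op 2: place WQ@(2,3)
Op 3: place BR@(2,4)
Op 4: remove (2,4)
Op 5: remove (4,1)
Per-piece attacks for B:
B attacks (4,2): no

Answer: no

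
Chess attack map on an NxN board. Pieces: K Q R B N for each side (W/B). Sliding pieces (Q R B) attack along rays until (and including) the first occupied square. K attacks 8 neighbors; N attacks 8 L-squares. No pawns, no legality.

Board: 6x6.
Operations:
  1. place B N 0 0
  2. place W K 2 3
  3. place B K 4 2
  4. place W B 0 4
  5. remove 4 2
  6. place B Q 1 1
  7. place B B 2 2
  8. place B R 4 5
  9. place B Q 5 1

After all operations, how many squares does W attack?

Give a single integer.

Op 1: place BN@(0,0)
Op 2: place WK@(2,3)
Op 3: place BK@(4,2)
Op 4: place WB@(0,4)
Op 5: remove (4,2)
Op 6: place BQ@(1,1)
Op 7: place BB@(2,2)
Op 8: place BR@(4,5)
Op 9: place BQ@(5,1)
Per-piece attacks for W:
  WB@(0,4): attacks (1,5) (1,3) (2,2) [ray(1,-1) blocked at (2,2)]
  WK@(2,3): attacks (2,4) (2,2) (3,3) (1,3) (3,4) (3,2) (1,4) (1,2)
Union (9 distinct): (1,2) (1,3) (1,4) (1,5) (2,2) (2,4) (3,2) (3,3) (3,4)

Answer: 9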